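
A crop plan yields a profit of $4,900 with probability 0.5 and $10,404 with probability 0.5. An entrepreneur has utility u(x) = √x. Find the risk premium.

E[u] = 0.5·√4900 + 0.5·√10404 = 0.5·70 + 0.5·102 = 86
CE = (86)² = 7396
Risk premium = EV − CE = 7652 − 7396 = 256

$256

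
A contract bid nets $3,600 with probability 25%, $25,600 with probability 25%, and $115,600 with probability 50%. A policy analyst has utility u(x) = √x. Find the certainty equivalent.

$50,625

E[u] = 0.25·√3600 + 0.25·√25600 + 0.5·√115600 = 0.25·60 + 0.25·160 + 0.5·340 = 225
CE = (225)² = 50625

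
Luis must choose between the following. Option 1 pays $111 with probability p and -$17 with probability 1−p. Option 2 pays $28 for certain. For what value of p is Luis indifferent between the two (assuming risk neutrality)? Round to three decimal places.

p·111 + (1−p)·(-17) = 28
128p − 17 = 28
p = (28 + 17) / 128

p = 0.352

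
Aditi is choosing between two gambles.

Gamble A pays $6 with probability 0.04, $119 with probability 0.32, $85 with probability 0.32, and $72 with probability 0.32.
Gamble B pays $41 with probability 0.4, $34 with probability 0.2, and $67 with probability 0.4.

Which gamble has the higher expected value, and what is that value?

Gamble A = 0.04 × 6 + 0.32 × 119 + 0.32 × 85 + 0.32 × 72 = 0.24 + 38.08 + 27.2 + 23.04 = 88.56
Gamble B = 0.4 × 41 + 0.2 × 34 + 0.4 × 67 = 16.4 + 6.8 + 26.8 = 50

Gamble A ($88.56)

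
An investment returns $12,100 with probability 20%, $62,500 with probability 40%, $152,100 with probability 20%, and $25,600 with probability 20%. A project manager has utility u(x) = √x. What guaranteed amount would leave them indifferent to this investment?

$53,824

E[u] = 0.2·√12100 + 0.4·√62500 + 0.2·√152100 + 0.2·√25600 = 0.2·110 + 0.4·250 + 0.2·390 + 0.2·160 = 232
CE = (232)² = 53824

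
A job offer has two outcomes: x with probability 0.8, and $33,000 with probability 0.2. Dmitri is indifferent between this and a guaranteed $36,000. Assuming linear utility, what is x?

x = $36,750

0.8·x + 0.2·33000 = 36000
0.8·x = 36000 − 6600 = 29400
x = 29400 / 0.8 = 36750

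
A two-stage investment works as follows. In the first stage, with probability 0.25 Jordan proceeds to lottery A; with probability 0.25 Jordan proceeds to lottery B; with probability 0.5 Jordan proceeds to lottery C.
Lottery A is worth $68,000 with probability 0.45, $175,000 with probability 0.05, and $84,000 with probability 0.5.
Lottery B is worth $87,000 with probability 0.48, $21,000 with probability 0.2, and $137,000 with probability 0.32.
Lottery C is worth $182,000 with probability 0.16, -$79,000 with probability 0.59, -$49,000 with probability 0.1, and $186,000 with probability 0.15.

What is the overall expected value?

$45,542.50

EV(A) = 0.45 × 68000 + 0.05 × 175000 + 0.5 × 84000 = 30600 + 8750 + 42000 = 81350
EV(B) = 0.48 × 87000 + 0.2 × 21000 + 0.32 × 137000 = 41760 + 4200 + 43840 = 89800
EV(C) = 0.16 × 182000 + 0.59 × (-79000) + 0.1 × (-49000) + 0.15 × 186000 = 29120 − 46610 − 4900 + 27900 = 5510
Overall = 0.25 × 81350 + 0.25 × 89800 + 0.5 × 5510 = 20337.5 + 22450 + 2755 = 45542.5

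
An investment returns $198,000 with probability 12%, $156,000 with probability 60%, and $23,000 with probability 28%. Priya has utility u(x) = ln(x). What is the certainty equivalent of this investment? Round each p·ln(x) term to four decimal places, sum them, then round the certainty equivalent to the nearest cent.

$93,920.13

E[u] = 0.12·ln(198000) + 0.6·ln(156000) + 0.28·ln(23000) = 1.4635 + 7.1746 + 2.8121 = 11.4502
CE = e^11.4502 ≈ 93920.13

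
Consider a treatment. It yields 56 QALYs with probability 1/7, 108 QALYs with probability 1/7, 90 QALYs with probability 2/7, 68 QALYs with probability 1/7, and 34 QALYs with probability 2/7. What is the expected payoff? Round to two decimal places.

EV = 1/7 × 56 + 1/7 × 108 + 2/7 × 90 + 1/7 × 68 + 2/7 × 34 = 8 + 15.4286 + 25.7143 + 9.7143 + 9.7143 = 68.5714

68.57 QALYs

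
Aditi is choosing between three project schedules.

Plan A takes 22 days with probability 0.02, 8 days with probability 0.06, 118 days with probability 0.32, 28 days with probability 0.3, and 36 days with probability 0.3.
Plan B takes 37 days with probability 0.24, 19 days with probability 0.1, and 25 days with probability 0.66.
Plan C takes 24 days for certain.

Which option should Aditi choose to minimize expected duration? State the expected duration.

Plan C (24 days)

Plan A = 0.02 × 22 + 0.06 × 8 + 0.32 × 118 + 0.3 × 28 + 0.3 × 36 = 0.44 + 0.48 + 37.76 + 8.4 + 10.8 = 57.88
Plan B = 0.24 × 37 + 0.1 × 19 + 0.66 × 25 = 8.88 + 1.9 + 16.5 = 27.28
Plan C: 24 (certain)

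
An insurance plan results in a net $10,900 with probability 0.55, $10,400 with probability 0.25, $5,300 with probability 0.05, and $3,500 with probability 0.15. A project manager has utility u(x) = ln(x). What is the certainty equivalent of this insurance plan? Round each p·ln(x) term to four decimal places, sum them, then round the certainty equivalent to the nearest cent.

$8,763.93

E[u] = 0.55·ln(10900) + 0.25·ln(10400) + 0.05·ln(5300) + 0.15·ln(3500) = 5.1131 + 2.3124 + 0.4288 + 1.2241 = 9.0784
CE = e^9.0784 ≈ 8763.93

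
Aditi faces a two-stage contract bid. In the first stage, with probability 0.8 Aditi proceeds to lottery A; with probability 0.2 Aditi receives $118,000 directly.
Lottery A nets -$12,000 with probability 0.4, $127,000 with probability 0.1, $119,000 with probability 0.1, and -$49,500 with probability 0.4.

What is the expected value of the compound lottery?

$23,600

EV(A) = 0.4 × (-12000) + 0.1 × 127000 + 0.1 × 119000 + 0.4 × (-49500) = -4800 + 12700 + 11900 − 19800 = 0
Branch B: 118000 (certain)
Overall = 0.8 × 0 + 0.2 × 118000 = 0 + 23600 = 23600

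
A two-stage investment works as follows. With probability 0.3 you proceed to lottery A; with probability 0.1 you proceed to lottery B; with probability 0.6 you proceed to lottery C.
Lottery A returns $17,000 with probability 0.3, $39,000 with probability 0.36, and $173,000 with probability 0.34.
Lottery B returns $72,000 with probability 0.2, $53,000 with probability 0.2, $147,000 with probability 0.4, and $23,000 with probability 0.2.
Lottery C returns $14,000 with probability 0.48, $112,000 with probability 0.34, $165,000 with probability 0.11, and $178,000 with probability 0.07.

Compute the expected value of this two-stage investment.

EV(A) = 0.3 × 17000 + 0.36 × 39000 + 0.34 × 173000 = 5100 + 14040 + 58820 = 77960
EV(B) = 0.2 × 72000 + 0.2 × 53000 + 0.4 × 147000 + 0.2 × 23000 = 14400 + 10600 + 58800 + 4600 = 88400
EV(C) = 0.48 × 14000 + 0.34 × 112000 + 0.11 × 165000 + 0.07 × 178000 = 6720 + 38080 + 18150 + 12460 = 75410
Overall = 0.3 × 77960 + 0.1 × 88400 + 0.6 × 75410 = 23388 + 8840 + 45246 = 77474

$77,474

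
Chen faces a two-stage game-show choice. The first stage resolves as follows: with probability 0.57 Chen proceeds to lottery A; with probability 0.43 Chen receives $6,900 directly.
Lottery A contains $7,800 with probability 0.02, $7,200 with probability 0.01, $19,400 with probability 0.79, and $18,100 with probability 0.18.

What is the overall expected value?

EV(A) = 0.02 × 7800 + 0.01 × 7200 + 0.79 × 19400 + 0.18 × 18100 = 156 + 72 + 15326 + 3258 = 18812
Branch B: 6900 (certain)
Overall = 0.57 × 18812 + 0.43 × 6900 = 10722.84 + 2967 = 13689.84

$13,689.84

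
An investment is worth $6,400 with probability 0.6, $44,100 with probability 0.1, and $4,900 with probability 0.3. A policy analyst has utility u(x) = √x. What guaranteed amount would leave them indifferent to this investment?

$8,100

E[u] = 0.6·√6400 + 0.1·√44100 + 0.3·√4900 = 0.6·80 + 0.1·210 + 0.3·70 = 90
CE = (90)² = 8100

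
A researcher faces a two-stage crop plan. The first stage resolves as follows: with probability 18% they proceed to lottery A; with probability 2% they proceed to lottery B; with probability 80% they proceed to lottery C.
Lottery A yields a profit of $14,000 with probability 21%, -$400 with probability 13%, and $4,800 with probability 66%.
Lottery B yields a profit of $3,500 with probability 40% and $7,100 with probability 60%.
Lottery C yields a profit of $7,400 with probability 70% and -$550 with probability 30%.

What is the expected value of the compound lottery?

$5,215.28

EV(A) = 0.21 × 14000 + 0.13 × (-400) + 0.66 × 4800 = 2940 − 52 + 3168 = 6056
EV(B) = 0.4 × 3500 + 0.6 × 7100 = 1400 + 4260 = 5660
EV(C) = 0.7 × 7400 + 0.3 × (-550) = 5180 − 165 = 5015
Overall = 0.18 × 6056 + 0.02 × 5660 + 0.8 × 5015 = 1090.08 + 113.2 + 4012 = 5215.28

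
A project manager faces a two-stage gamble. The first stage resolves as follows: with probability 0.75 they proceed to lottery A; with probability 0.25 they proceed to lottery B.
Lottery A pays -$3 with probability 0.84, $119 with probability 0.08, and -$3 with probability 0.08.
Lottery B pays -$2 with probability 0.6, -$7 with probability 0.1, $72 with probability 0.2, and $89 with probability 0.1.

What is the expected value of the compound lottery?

EV(A) = 0.84 × (-3) + 0.08 × 119 + 0.08 × (-3) = -2.52 + 9.52 − 0.24 = 6.76
EV(B) = 0.6 × (-2) + 0.1 × (-7) + 0.2 × 72 + 0.1 × 89 = -1.2 − 0.7 + 14.4 + 8.9 = 21.4
Overall = 0.75 × 6.76 + 0.25 × 21.4 = 5.07 + 5.35 = 10.42

$10.42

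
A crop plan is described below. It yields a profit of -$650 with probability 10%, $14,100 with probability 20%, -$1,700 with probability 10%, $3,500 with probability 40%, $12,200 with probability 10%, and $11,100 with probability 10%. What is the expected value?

EV = 0.1 × (-650) + 0.2 × 14100 + 0.1 × (-1700) + 0.4 × 3500 + 0.1 × 12200 + 0.1 × 11100 = -65 + 2820 − 170 + 1400 + 1220 + 1110 = 6315

$6,315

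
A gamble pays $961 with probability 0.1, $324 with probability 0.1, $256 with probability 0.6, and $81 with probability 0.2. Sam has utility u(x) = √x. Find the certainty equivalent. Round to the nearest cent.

E[u] = 0.1·√961 + 0.1·√324 + 0.6·√256 + 0.2·√81 = 0.1·31 + 0.1·18 + 0.6·16 + 0.2·9 = 16.3
CE = (16.3)² = 265.69

$265.69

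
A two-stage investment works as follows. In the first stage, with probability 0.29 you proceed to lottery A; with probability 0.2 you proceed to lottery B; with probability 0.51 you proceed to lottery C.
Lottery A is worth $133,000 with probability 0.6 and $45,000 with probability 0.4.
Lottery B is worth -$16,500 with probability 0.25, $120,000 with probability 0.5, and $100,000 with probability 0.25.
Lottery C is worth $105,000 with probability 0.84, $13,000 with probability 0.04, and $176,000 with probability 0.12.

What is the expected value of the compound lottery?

$100,555.40

EV(A) = 0.6 × 133000 + 0.4 × 45000 = 79800 + 18000 = 97800
EV(B) = 0.25 × (-16500) + 0.5 × 120000 + 0.25 × 100000 = -4125 + 60000 + 25000 = 80875
EV(C) = 0.84 × 105000 + 0.04 × 13000 + 0.12 × 176000 = 88200 + 520 + 21120 = 109840
Overall = 0.29 × 97800 + 0.2 × 80875 + 0.51 × 109840 = 28362 + 16175 + 56018.4 = 100555.4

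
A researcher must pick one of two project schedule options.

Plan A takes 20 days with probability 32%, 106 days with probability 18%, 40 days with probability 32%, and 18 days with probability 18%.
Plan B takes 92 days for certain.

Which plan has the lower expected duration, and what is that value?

Plan A = 0.32 × 20 + 0.18 × 106 + 0.32 × 40 + 0.18 × 18 = 6.4 + 19.08 + 12.8 + 3.24 = 41.52
Plan B: 92 (certain)

Plan A (41.52 days)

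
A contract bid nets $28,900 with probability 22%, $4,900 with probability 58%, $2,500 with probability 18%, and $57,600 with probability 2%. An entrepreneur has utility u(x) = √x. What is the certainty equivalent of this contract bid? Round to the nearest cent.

E[u] = 0.22·√28900 + 0.58·√4900 + 0.18·√2500 + 0.02·√57600 = 0.22·170 + 0.58·70 + 0.18·50 + 0.02·240 = 91.8
CE = (91.8)² = 8427.24

$8,427.24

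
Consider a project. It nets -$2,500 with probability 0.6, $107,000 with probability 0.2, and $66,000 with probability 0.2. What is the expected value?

$33,100

EV = 0.6 × (-2500) + 0.2 × 107000 + 0.2 × 66000 = -1500 + 21400 + 13200 = 33100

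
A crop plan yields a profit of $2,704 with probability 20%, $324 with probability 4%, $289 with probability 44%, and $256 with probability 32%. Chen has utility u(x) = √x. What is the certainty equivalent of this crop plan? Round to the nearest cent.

$562.64

E[u] = 0.2·√2704 + 0.04·√324 + 0.44·√289 + 0.32·√256 = 0.2·52 + 0.04·18 + 0.44·17 + 0.32·16 = 23.72
CE = (23.72)² = 562.6384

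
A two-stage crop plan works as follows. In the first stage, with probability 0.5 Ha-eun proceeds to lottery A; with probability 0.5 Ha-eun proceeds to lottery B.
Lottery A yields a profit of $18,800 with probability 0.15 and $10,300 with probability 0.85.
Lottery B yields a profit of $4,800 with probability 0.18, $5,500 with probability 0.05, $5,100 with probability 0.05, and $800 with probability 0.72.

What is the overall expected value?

EV(A) = 0.15 × 18800 + 0.85 × 10300 = 2820 + 8755 = 11575
EV(B) = 0.18 × 4800 + 0.05 × 5500 + 0.05 × 5100 + 0.72 × 800 = 864 + 275 + 255 + 576 = 1970
Overall = 0.5 × 11575 + 0.5 × 1970 = 5787.5 + 985 = 6772.5

$6,772.50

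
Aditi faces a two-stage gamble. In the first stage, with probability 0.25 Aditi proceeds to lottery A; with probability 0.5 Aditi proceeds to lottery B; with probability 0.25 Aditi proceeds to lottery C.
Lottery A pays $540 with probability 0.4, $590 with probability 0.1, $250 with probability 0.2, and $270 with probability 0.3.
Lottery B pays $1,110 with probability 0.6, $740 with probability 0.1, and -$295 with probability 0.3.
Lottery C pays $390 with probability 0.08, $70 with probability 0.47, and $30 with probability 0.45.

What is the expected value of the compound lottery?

$446.65

EV(A) = 0.4 × 540 + 0.1 × 590 + 0.2 × 250 + 0.3 × 270 = 216 + 59 + 50 + 81 = 406
EV(B) = 0.6 × 1110 + 0.1 × 740 + 0.3 × (-295) = 666 + 74 − 88.5 = 651.5
EV(C) = 0.08 × 390 + 0.47 × 70 + 0.45 × 30 = 31.2 + 32.9 + 13.5 = 77.6
Overall = 0.25 × 406 + 0.5 × 651.5 + 0.25 × 77.6 = 101.5 + 325.75 + 19.4 = 446.65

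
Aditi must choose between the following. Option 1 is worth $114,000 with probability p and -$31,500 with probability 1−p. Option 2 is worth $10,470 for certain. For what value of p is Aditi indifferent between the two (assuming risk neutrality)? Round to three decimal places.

p = 0.288

p·114000 + (1−p)·(-31500) = 10470
145500p − 31500 = 10470
p = (10470 + 31500) / 145500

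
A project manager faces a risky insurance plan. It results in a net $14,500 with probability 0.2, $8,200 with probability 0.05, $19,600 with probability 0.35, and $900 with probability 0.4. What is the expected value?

$10,530

EV = 0.2 × 14500 + 0.05 × 8200 + 0.35 × 19600 + 0.4 × 900 = 2900 + 410 + 6860 + 360 = 10530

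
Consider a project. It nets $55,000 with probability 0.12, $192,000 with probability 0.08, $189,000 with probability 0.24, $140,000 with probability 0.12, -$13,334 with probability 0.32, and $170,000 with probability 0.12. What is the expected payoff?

EV = 0.12 × 55000 + 0.08 × 192000 + 0.24 × 189000 + 0.12 × 140000 + 0.32 × (-13334) + 0.12 × 170000 = 6600 + 15360 + 45360 + 16800 − 4266.88 + 20400 = 100253.12

$100,253.12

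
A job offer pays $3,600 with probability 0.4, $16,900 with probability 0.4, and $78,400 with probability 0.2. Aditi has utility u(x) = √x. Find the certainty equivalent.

E[u] = 0.4·√3600 + 0.4·√16900 + 0.2·√78400 = 0.4·60 + 0.4·130 + 0.2·280 = 132
CE = (132)² = 17424

$17,424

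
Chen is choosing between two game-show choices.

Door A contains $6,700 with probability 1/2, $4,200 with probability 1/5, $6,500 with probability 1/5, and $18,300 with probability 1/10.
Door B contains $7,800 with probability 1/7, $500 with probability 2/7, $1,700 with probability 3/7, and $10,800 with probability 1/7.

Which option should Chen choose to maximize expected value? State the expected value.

Door A = 1/2 × 6700 + 1/5 × 4200 + 1/5 × 6500 + 1/10 × 18300 = 3350 + 840 + 1300 + 1830 = 7320
Door B = 1/7 × 7800 + 2/7 × 500 + 3/7 × 1700 + 1/7 × 10800 = 1114.2857 + 142.8571 + 728.5714 + 1542.8571 = 3528.5714

Door A ($7,320)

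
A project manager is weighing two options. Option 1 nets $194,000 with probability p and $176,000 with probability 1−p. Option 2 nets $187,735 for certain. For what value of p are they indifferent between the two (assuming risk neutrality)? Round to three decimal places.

p = 0.652

p·194000 + (1−p)·176000 = 187735
18000p + 176000 = 187735
p = (187735 − 176000) / 18000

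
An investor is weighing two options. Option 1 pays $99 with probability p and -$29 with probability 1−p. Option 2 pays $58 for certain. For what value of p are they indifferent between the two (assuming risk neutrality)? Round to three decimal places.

p = 0.680

p·99 + (1−p)·(-29) = 58
128p − 29 = 58
p = (58 + 29) / 128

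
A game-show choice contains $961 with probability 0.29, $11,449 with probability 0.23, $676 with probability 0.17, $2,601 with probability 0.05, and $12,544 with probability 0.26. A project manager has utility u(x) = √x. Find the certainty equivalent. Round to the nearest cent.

E[u] = 0.29·√961 + 0.23·√11449 + 0.17·√676 + 0.05·√2601 + 0.26·√12544 = 0.29·31 + 0.23·107 + 0.17·26 + 0.05·51 + 0.26·112 = 69.69
CE = (69.69)² = 4856.6961

$4,856.70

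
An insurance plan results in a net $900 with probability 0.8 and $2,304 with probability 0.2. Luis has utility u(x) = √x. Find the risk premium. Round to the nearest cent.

$51.84

E[u] = 0.8·√900 + 0.2·√2304 = 0.8·30 + 0.2·48 = 33.6
CE = (33.6)² = 1128.96
Risk premium = EV − CE = 1180.8 − 1128.96 = 51.84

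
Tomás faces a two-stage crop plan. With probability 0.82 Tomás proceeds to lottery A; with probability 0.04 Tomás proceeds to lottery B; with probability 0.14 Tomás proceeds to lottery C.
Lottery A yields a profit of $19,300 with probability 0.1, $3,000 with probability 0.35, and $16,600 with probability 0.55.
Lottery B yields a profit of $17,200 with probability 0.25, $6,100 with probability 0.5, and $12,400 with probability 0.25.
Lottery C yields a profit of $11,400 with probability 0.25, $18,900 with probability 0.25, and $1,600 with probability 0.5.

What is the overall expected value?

$11,520.70

EV(A) = 0.1 × 19300 + 0.35 × 3000 + 0.55 × 16600 = 1930 + 1050 + 9130 = 12110
EV(B) = 0.25 × 17200 + 0.5 × 6100 + 0.25 × 12400 = 4300 + 3050 + 3100 = 10450
EV(C) = 0.25 × 11400 + 0.25 × 18900 + 0.5 × 1600 = 2850 + 4725 + 800 = 8375
Overall = 0.82 × 12110 + 0.04 × 10450 + 0.14 × 8375 = 9930.2 + 418 + 1172.5 = 11520.7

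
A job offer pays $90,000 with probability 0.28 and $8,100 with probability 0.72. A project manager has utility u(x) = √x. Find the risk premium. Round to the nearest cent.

E[u] = 0.28·√90000 + 0.72·√8100 = 0.28·300 + 0.72·90 = 148.8
CE = (148.8)² = 22141.44
Risk premium = EV − CE = 31032 − 22141.44 = 8890.56

$8,890.56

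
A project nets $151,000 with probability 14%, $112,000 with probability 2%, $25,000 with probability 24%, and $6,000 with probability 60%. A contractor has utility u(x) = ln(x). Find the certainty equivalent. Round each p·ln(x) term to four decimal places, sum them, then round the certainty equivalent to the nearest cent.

E[u] = 0.14·ln(151000) + 0.02·ln(112000) + 0.24·ln(25000) + 0.6·ln(6000) = 1.6695 + 0.2325 + 2.4304 + 5.2197 = 9.5521
CE = e^9.5521 ≈ 14074.22

$14,074.22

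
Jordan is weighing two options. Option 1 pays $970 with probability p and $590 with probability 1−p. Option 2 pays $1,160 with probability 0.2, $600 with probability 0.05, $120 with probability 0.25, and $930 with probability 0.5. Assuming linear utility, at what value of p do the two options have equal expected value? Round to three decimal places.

EV(Option 2) = 0.2 × 1160 + 0.05 × 600 + 0.25 × 120 + 0.5 × 930 = 232 + 30 + 30 + 465 = 757
p·970 + (1−p)·590 = 757
380p + 590 = 757
p = (757 − 590) / 380

p = 0.439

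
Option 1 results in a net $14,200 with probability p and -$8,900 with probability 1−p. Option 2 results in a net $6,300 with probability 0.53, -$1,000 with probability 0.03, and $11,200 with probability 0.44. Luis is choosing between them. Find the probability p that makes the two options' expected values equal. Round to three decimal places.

EV(Option 2) = 0.53 × 6300 + 0.03 × (-1000) + 0.44 × 11200 = 3339 − 30 + 4928 = 8237
p·14200 + (1−p)·(-8900) = 8237
23100p − 8900 = 8237
p = (8237 + 8900) / 23100

p = 0.742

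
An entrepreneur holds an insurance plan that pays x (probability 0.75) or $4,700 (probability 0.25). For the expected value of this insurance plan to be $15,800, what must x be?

0.75·x + 0.25·4700 = 15800
0.75·x = 15800 − 1175 = 14625
x = 14625 / 0.75 = 19500

x = $19,500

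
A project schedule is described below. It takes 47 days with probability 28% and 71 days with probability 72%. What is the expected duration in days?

EV = 0.28 × 47 + 0.72 × 71 = 13.16 + 51.12 = 64.28

64.28 days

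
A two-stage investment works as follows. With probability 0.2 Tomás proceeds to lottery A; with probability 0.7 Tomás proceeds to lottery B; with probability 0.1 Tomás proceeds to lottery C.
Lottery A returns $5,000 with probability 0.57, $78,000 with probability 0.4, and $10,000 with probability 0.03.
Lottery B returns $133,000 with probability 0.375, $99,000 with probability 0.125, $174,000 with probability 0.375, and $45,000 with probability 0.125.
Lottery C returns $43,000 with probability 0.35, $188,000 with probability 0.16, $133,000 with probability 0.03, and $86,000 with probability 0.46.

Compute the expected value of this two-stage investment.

$108,925.50

EV(A) = 0.57 × 5000 + 0.4 × 78000 + 0.03 × 10000 = 2850 + 31200 + 300 = 34350
EV(B) = 0.375 × 133000 + 0.125 × 99000 + 0.375 × 174000 + 0.125 × 45000 = 49875 + 12375 + 65250 + 5625 = 133125
EV(C) = 0.35 × 43000 + 0.16 × 188000 + 0.03 × 133000 + 0.46 × 86000 = 15050 + 30080 + 3990 + 39560 = 88680
Overall = 0.2 × 34350 + 0.7 × 133125 + 0.1 × 88680 = 6870 + 93187.5 + 8868 = 108925.5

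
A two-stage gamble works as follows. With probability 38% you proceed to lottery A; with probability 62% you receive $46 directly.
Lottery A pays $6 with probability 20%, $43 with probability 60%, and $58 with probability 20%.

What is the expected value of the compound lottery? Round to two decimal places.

EV(A) = 0.2 × 6 + 0.6 × 43 + 0.2 × 58 = 1.2 + 25.8 + 11.6 = 38.6
Branch B: 46 (certain)
Overall = 0.38 × 38.6 + 0.62 × 46 = 14.668 + 28.52 = 43.188

$43.19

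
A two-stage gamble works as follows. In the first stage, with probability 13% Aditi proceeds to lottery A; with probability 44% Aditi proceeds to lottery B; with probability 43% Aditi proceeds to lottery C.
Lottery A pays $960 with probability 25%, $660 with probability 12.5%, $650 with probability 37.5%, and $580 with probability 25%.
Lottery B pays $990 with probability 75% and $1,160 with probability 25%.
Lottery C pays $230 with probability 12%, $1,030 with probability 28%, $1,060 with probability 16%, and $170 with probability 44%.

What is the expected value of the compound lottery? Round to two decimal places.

EV(A) = 0.25 × 960 + 0.125 × 660 + 0.375 × 650 + 0.25 × 580 = 240 + 82.5 + 243.75 + 145 = 711.25
EV(B) = 0.75 × 990 + 0.25 × 1160 = 742.5 + 290 = 1032.5
EV(C) = 0.12 × 230 + 0.28 × 1030 + 0.16 × 1060 + 0.44 × 170 = 27.6 + 288.4 + 169.6 + 74.8 = 560.4
Overall = 0.13 × 711.25 + 0.44 × 1032.5 + 0.43 × 560.4 = 92.4625 + 454.3 + 240.972 = 787.7345

$787.73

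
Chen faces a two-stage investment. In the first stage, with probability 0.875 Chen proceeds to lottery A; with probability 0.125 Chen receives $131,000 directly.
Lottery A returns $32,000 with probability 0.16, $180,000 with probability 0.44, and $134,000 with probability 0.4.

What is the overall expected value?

EV(A) = 0.16 × 32000 + 0.44 × 180000 + 0.4 × 134000 = 5120 + 79200 + 53600 = 137920
Branch B: 131000 (certain)
Overall = 0.875 × 137920 + 0.125 × 131000 = 120680 + 16375 = 137055

$137,055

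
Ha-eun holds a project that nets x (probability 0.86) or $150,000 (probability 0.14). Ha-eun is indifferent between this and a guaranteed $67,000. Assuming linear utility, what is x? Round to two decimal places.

0.86·x + 0.14·150000 = 67000
0.86·x = 67000 − 21000 = 46000
x = 46000 / 0.86 = 53488.3721

x = $53,488.37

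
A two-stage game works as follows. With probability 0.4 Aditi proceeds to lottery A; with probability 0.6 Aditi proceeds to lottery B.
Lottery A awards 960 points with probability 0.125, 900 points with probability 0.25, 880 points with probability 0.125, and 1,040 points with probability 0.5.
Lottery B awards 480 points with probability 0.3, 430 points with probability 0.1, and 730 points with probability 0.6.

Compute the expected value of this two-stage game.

765 points

EV(A) = 0.125 × 960 + 0.25 × 900 + 0.125 × 880 + 0.5 × 1040 = 120 + 225 + 110 + 520 = 975
EV(B) = 0.3 × 480 + 0.1 × 430 + 0.6 × 730 = 144 + 43 + 438 = 625
Overall = 0.4 × 975 + 0.6 × 625 = 390 + 375 = 765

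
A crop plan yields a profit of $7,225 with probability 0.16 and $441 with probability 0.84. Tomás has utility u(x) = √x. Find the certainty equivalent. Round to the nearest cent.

E[u] = 0.16·√7225 + 0.84·√441 = 0.16·85 + 0.84·21 = 31.24
CE = (31.24)² = 975.9376

$975.94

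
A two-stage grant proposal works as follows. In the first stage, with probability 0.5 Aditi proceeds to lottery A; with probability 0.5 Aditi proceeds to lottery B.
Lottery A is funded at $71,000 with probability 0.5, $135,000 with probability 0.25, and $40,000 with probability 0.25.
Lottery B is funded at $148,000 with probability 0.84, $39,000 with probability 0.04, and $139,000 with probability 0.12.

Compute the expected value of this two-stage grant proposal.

EV(A) = 0.5 × 71000 + 0.25 × 135000 + 0.25 × 40000 = 35500 + 33750 + 10000 = 79250
EV(B) = 0.84 × 148000 + 0.04 × 39000 + 0.12 × 139000 = 124320 + 1560 + 16680 = 142560
Overall = 0.5 × 79250 + 0.5 × 142560 = 39625 + 71280 = 110905

$110,905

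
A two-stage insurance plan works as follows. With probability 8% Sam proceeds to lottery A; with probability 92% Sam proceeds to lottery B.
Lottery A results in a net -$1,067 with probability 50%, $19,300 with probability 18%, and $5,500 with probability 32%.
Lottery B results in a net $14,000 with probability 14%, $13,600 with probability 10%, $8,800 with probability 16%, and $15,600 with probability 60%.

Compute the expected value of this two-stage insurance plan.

$13,337

EV(A) = 0.5 × (-1067) + 0.18 × 19300 + 0.32 × 5500 = -533.5 + 3474 + 1760 = 4700.5
EV(B) = 0.14 × 14000 + 0.1 × 13600 + 0.16 × 8800 + 0.6 × 15600 = 1960 + 1360 + 1408 + 9360 = 14088
Overall = 0.08 × 4700.5 + 0.92 × 14088 = 376.04 + 12960.96 = 13337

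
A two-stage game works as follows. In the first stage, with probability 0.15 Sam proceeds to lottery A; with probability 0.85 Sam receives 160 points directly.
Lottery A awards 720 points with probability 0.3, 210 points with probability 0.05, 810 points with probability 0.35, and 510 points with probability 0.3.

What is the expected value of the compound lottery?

EV(A) = 0.3 × 720 + 0.05 × 210 + 0.35 × 810 + 0.3 × 510 = 216 + 10.5 + 283.5 + 153 = 663
Branch B: 160 (certain)
Overall = 0.15 × 663 + 0.85 × 160 = 99.45 + 136 = 235.45

235.45 points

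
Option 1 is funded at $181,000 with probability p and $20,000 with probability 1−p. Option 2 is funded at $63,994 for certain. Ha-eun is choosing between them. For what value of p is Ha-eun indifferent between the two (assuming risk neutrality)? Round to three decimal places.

p·181000 + (1−p)·20000 = 63994
161000p + 20000 = 63994
p = (63994 − 20000) / 161000

p = 0.273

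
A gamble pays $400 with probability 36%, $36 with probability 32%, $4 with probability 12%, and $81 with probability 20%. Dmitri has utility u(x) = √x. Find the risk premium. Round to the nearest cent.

E[u] = 0.36·√400 + 0.32·√36 + 0.12·√4 + 0.2·√81 = 0.36·20 + 0.32·6 + 0.12·2 + 0.2·9 = 11.16
CE = (11.16)² = 124.5456
Risk premium = EV − CE = 172.2 − 124.5456 = 47.6544

$47.65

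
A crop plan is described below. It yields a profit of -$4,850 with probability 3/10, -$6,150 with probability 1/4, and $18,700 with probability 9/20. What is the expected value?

EV = 3/10 × (-4850) + 1/4 × (-6150) + 9/20 × 18700 = -1455 − 1537.5 + 8415 = 5422.5

$5,422.50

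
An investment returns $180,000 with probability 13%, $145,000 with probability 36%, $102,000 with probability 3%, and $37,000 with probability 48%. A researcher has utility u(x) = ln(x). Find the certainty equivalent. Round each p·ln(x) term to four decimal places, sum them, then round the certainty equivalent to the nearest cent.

$76,611.31

E[u] = 0.13·ln(180000) + 0.36·ln(145000) + 0.03·ln(102000) + 0.48·ln(37000) = 1.5731 + 4.2784 + 0.3460 + 5.0490 = 11.2465
CE = e^11.2465 ≈ 76611.31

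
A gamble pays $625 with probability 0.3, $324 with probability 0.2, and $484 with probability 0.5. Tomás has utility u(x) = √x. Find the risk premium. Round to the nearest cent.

$5.89

E[u] = 0.3·√625 + 0.2·√324 + 0.5·√484 = 0.3·25 + 0.2·18 + 0.5·22 = 22.1
CE = (22.1)² = 488.41
Risk premium = EV − CE = 494.3 − 488.41 = 5.89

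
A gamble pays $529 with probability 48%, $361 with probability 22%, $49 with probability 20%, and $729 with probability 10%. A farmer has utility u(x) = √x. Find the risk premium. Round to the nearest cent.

E[u] = 0.48·√529 + 0.22·√361 + 0.2·√49 + 0.1·√729 = 0.48·23 + 0.22·19 + 0.2·7 + 0.1·27 = 19.32
CE = (19.32)² = 373.2624
Risk premium = EV − CE = 416.04 − 373.2624 = 42.7776

$42.78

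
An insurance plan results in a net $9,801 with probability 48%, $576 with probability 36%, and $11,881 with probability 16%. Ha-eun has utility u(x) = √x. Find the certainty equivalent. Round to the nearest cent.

$5,416.96

E[u] = 0.48·√9801 + 0.36·√576 + 0.16·√11881 = 0.48·99 + 0.36·24 + 0.16·109 = 73.6
CE = (73.6)² = 5416.96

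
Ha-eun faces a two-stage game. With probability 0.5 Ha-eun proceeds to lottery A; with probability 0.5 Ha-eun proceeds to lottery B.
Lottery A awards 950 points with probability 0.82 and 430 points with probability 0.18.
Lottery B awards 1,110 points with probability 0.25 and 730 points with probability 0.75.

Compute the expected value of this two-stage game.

EV(A) = 0.82 × 950 + 0.18 × 430 = 779 + 77.4 = 856.4
EV(B) = 0.25 × 1110 + 0.75 × 730 = 277.5 + 547.5 = 825
Overall = 0.5 × 856.4 + 0.5 × 825 = 428.2 + 412.5 = 840.7

840.7 points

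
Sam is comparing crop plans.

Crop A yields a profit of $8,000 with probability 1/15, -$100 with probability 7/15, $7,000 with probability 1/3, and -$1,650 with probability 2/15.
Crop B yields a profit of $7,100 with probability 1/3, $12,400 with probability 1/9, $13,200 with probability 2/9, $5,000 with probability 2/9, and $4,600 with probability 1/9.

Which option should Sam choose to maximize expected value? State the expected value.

Crop A = 1/15 × 8000 + 7/15 × (-100) + 1/3 × 7000 + 2/15 × (-1650) = 533.3333 − 46.6667 + 2333.3333 − 220 = 2600
Crop B = 1/3 × 7100 + 1/9 × 12400 + 2/9 × 13200 + 2/9 × 5000 + 1/9 × 4600 = 2366.6667 + 1377.7778 + 2933.3333 + 1111.1111 + 511.1111 = 8300

Crop B ($8,300)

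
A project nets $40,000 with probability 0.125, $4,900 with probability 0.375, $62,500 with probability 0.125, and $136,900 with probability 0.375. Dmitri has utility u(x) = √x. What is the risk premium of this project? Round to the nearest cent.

E[u] = 0.125·√40000 + 0.375·√4900 + 0.125·√62500 + 0.375·√136900 = 0.125·200 + 0.375·70 + 0.125·250 + 0.375·370 = 221.25
CE = (221.25)² = 48951.5625
Risk premium = EV − CE = 65987.5 − 48951.5625 = 17035.9375

$17,035.94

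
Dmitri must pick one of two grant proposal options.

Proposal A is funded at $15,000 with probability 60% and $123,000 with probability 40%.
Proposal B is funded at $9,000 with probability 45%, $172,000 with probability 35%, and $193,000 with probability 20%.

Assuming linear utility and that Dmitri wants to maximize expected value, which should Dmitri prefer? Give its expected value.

Proposal A = 0.6 × 15000 + 0.4 × 123000 = 9000 + 49200 = 58200
Proposal B = 0.45 × 9000 + 0.35 × 172000 + 0.2 × 193000 = 4050 + 60200 + 38600 = 102850

Proposal B ($102,850)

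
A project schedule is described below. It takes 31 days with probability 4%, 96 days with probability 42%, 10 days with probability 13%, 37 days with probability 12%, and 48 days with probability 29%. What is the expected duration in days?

61.22 days

EV = 0.04 × 31 + 0.42 × 96 + 0.13 × 10 + 0.12 × 37 + 0.29 × 48 = 1.24 + 40.32 + 1.3 + 4.44 + 13.92 = 61.22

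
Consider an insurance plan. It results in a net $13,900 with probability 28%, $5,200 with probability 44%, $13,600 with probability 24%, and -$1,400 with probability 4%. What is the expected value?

EV = 0.28 × 13900 + 0.44 × 5200 + 0.24 × 13600 + 0.04 × (-1400) = 3892 + 2288 + 3264 − 56 = 9388

$9,388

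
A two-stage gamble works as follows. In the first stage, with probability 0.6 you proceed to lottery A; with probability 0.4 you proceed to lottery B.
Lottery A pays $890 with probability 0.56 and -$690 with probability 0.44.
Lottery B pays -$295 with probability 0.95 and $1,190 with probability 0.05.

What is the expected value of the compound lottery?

$28.58

EV(A) = 0.56 × 890 + 0.44 × (-690) = 498.4 − 303.6 = 194.8
EV(B) = 0.95 × (-295) + 0.05 × 1190 = -280.25 + 59.5 = -220.75
Overall = 0.6 × 194.8 + 0.4 × (-220.75) = 116.88 − 88.3 = 28.58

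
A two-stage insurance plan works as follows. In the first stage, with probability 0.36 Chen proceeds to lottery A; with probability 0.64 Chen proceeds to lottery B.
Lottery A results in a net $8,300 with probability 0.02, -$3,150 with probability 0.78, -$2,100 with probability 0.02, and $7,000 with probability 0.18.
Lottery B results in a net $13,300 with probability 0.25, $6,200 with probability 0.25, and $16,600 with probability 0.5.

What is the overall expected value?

$8,045.72

EV(A) = 0.02 × 8300 + 0.78 × (-3150) + 0.02 × (-2100) + 0.18 × 7000 = 166 − 2457 − 42 + 1260 = -1073
EV(B) = 0.25 × 13300 + 0.25 × 6200 + 0.5 × 16600 = 3325 + 1550 + 8300 = 13175
Overall = 0.36 × (-1073) + 0.64 × 13175 = -386.28 + 8432 = 8045.72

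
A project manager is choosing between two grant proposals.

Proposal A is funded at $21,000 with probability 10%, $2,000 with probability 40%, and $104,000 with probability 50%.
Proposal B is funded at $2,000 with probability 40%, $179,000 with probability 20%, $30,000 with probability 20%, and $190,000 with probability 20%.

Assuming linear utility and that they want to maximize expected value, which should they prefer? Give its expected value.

Proposal A = 0.1 × 21000 + 0.4 × 2000 + 0.5 × 104000 = 2100 + 800 + 52000 = 54900
Proposal B = 0.4 × 2000 + 0.2 × 179000 + 0.2 × 30000 + 0.2 × 190000 = 800 + 35800 + 6000 + 38000 = 80600

Proposal B ($80,600)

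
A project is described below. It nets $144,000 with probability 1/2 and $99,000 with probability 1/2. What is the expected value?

$121,500

EV = 1/2 × 144000 + 1/2 × 99000 = 72000 + 49500 = 121500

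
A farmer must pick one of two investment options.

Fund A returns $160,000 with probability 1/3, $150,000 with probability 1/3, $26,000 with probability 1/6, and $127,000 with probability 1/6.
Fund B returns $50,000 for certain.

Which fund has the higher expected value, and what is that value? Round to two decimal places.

Fund A ($128,833.33)

Fund A = 1/3 × 160000 + 1/3 × 150000 + 1/6 × 26000 + 1/6 × 127000 = 53333.3333 + 50000 + 4333.3333 + 21166.6667 = 128833.3333
Fund B: 50000 (certain)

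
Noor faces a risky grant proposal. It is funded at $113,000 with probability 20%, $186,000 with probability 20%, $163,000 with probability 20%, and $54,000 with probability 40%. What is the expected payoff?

$114,000

EV = 0.2 × 113000 + 0.2 × 186000 + 0.2 × 163000 + 0.4 × 54000 = 22600 + 37200 + 32600 + 21600 = 114000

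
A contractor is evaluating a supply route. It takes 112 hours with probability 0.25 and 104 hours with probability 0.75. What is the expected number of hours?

106 hours

EV = 0.25 × 112 + 0.75 × 104 = 28 + 78 = 106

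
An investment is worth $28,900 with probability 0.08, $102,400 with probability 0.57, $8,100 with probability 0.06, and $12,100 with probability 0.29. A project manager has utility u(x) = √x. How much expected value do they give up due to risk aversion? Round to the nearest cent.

E[u] = 0.08·√28900 + 0.57·√102400 + 0.06·√8100 + 0.29·√12100 = 0.08·170 + 0.57·320 + 0.06·90 + 0.29·110 = 233.3
CE = (233.3)² = 54428.89
Risk premium = EV − CE = 64675 − 54428.89 = 10246.11

$10,246.11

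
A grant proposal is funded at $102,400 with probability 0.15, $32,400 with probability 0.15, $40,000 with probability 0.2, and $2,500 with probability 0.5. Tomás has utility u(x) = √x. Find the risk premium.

E[u] = 0.15·√102400 + 0.15·√32400 + 0.2·√40000 + 0.5·√2500 = 0.15·320 + 0.15·180 + 0.2·200 + 0.5·50 = 140
CE = (140)² = 19600
Risk premium = EV − CE = 29470 − 19600 = 9870

$9,870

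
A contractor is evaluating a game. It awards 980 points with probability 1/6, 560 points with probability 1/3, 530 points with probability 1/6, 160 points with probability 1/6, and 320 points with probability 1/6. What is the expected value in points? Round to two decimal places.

518.33 points

EV = 1/6 × 980 + 1/3 × 560 + 1/6 × 530 + 1/6 × 160 + 1/6 × 320 = 163.3333 + 186.6667 + 88.3333 + 26.6667 + 53.3333 = 518.3333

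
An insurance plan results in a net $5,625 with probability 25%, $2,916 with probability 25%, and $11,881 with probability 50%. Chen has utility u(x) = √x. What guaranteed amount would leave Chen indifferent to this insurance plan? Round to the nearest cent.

E[u] = 0.25·√5625 + 0.25·√2916 + 0.5·√11881 = 0.25·75 + 0.25·54 + 0.5·109 = 86.75
CE = (86.75)² = 7525.5625

$7,525.56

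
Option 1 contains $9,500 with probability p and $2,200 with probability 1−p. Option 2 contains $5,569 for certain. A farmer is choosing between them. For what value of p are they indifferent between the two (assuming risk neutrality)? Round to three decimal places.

p = 0.462

p·9500 + (1−p)·2200 = 5569
7300p + 2200 = 5569
p = (5569 − 2200) / 7300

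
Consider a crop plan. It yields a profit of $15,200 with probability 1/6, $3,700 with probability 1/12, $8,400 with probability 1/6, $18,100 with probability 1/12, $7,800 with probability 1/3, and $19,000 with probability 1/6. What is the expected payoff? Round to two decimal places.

EV = 1/6 × 15200 + 1/12 × 3700 + 1/6 × 8400 + 1/12 × 18100 + 1/3 × 7800 + 1/6 × 19000 = 2533.3333 + 308.3333 + 1400 + 1508.3333 + 2600 + 3166.6667 = 11516.6667

$11,516.67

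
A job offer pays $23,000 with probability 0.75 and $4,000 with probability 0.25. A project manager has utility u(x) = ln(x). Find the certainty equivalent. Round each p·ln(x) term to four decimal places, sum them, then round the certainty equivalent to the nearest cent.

E[u] = 0.75·ln(23000) + 0.25·ln(4000) = 7.5324 + 2.0735 = 9.6059
CE = e^9.6059 ≈ 14852.15

$14,852.15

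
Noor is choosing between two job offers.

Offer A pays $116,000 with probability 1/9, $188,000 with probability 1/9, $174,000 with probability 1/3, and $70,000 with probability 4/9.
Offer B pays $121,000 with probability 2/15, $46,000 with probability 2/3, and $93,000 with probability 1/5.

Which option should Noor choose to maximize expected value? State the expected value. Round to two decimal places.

Offer A ($122,888.89)

Offer A = 1/9 × 116000 + 1/9 × 188000 + 1/3 × 174000 + 4/9 × 70000 = 12888.8889 + 20888.8889 + 58000 + 31111.1111 = 122888.8889
Offer B = 2/15 × 121000 + 2/3 × 46000 + 1/5 × 93000 = 16133.3333 + 30666.6667 + 18600 = 65400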